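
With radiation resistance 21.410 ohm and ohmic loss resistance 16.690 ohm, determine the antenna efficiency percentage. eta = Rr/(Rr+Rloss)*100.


eta = 21.410 / (21.410 + 16.690) * 100 = 56.19%

56.19%


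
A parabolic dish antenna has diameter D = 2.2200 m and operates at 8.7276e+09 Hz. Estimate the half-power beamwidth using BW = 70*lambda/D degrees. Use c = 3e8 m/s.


lambda = c / f = 3.0000e+08 / 8.7276e+09 = 0.03437371 m
BW = 70 * 0.03437371 / 2.2200 = 1.084 deg

1.084 deg


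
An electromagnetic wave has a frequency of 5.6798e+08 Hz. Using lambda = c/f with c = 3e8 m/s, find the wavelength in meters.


lambda = c / f = 3.0000e+08 / 5.6798e+08 = 0.5282 m

0.5282 m


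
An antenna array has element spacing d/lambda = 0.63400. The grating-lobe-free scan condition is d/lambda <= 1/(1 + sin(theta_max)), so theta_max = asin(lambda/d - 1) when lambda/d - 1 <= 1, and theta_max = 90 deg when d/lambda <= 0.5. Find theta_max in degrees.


lambda/d - 1 = 1/0.63400 - 1 = 0.5772871
theta_max = asin(0.5772871) = 35.26 deg

35.26 deg


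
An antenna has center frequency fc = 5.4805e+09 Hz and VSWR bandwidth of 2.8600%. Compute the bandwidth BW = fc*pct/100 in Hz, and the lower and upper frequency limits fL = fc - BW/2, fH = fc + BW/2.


BW = 5.4805e+09 * 2.8600/100 = 1.567423e+08 Hz
fL = 5.4805e+09 - 1.567423e+08/2 = 5.402e+09 Hz
fH = 5.4805e+09 + 1.567423e+08/2 = 5.559e+09 Hz

BW=1.567e+08 Hz, fL=5.402e+09 Hz, fH=5.559e+09 Hz


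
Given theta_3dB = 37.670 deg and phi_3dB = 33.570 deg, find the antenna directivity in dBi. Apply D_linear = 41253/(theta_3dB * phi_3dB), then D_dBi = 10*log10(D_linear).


D_linear = 41253 / (37.670 * 33.570) = 32.62185
D_dBi = 10 * log10(32.62185) = 15.14 dBi

15.14 dBi


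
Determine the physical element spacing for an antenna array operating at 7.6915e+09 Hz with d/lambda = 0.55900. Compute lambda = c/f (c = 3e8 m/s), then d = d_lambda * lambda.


lambda = c / f = 3.0000e+08 / 7.6915e+09 = 0.03900410 m
d = 0.55900 * 0.03900410 = 0.02180 m

0.02180 m


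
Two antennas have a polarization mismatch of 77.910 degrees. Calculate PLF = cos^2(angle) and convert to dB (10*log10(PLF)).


PLF_linear = cos^2(77.910 deg) = 0.04386842
PLF_dB = 10 * log10(0.04386842) = -13.58 dB

-13.58 dB


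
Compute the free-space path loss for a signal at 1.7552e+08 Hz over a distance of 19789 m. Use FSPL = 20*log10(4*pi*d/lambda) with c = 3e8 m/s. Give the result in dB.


lambda = c / f = 3.0000e+08 / 1.7552e+08 = 1.709207 m
FSPL = 20 * log10(4*pi*19789/1.709207) = 103.3 dB

103.3 dB


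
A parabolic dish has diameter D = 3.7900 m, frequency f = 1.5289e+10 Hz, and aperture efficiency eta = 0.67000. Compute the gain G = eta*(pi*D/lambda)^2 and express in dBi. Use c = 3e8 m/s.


lambda = c / f = 3.0000e+08 / 1.5289e+10 = 0.01962195 m
G_linear = 0.67000 * (pi * 3.7900 / 0.01962195)^2 = 246699.7
G_dBi = 10 * log10(246699.7) = 53.92 dBi

53.92 dBi


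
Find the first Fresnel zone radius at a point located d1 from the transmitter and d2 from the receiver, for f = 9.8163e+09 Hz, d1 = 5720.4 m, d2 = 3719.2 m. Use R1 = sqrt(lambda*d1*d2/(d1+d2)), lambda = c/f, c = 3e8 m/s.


lambda = c / f = 3.0000e+08 / 9.8163e+09 = 0.03056141 m
R1 = sqrt(0.03056141 * 5720.4 * 3719.2 / (5720.4 + 3719.2)) = 8.299 m

8.299 m


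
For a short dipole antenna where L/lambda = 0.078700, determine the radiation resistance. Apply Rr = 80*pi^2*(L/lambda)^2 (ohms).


Rr = 80 * pi^2 * (0.078700)^2 = 80 * 9.869604 * 6.193690e-03 = 4.890 ohm

4.890 ohm


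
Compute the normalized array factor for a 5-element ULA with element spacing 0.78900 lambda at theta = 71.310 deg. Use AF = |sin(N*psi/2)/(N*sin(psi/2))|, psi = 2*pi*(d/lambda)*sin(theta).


psi = 2*pi*0.78900*sin(71.310 deg) = 4.696009 rad
AF = |sin(5*4.696009/2) / (5*sin(4.696009/2))| = 0.2063

0.2063


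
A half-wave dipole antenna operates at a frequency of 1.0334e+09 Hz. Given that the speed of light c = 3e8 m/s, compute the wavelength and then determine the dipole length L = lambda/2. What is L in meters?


lambda = c / f = 3.0000e+08 / 1.0334e+09 = 0.2903039 m
L = lambda / 2 = 0.2903039 / 2 = 0.1452 m

0.1452 m


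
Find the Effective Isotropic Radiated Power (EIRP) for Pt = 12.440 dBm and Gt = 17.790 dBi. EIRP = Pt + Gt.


EIRP = Pt + Gt = 12.440 + 17.790 = 30.23 dBm

30.23 dBm


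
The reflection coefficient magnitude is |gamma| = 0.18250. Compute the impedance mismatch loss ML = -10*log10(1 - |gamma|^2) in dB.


ML = -10 * log10(1 - 0.18250^2) = -10 * log10(0.96669375) = 0.1471 dB

0.1471 dB


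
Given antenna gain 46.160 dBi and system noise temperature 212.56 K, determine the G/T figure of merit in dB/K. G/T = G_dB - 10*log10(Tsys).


G/T = 46.160 - 10*log10(212.56) = 46.160 - 23.27482 = 22.89 dB/K

22.89 dB/K


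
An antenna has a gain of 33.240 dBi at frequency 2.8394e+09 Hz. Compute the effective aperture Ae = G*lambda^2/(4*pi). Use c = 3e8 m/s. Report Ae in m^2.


lambda = c / f = 3.0000e+08 / 2.8394e+09 = 0.1056561 m
G_linear = 10^(33.240/10) = 2108.628
Ae = G_linear * lambda^2 / (4*pi) = 2108.628 * 0.1056561^2 / (4*pi) = 1.873 m^2

1.873 m^2


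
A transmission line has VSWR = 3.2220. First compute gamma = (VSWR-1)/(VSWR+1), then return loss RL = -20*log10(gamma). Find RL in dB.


gamma = (3.2220 - 1) / (3.2220 + 1) = 0.5262909
RL = -20 * log10(0.5262909) = 5.575 dB

5.575 dB


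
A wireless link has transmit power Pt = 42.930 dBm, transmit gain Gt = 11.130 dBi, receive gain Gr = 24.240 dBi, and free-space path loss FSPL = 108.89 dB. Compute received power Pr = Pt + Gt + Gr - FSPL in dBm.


Pr = 42.930 + 11.130 + 24.240 - 108.89 = -30.59 dBm

-30.59 dBm


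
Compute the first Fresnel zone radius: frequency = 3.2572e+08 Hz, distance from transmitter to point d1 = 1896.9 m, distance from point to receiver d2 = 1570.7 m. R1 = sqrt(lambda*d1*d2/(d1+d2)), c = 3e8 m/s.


lambda = c / f = 3.0000e+08 / 3.2572e+08 = 0.9210365 m
R1 = sqrt(0.9210365 * 1896.9 * 1570.7 / (1896.9 + 1570.7)) = 28.13 m

28.13 m


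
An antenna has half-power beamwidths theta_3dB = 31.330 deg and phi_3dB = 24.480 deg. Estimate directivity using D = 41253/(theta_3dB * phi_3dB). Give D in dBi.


D_linear = 41253 / (31.330 * 24.480) = 53.78779
D_dBi = 10 * log10(53.78779) = 17.31 dBi

17.31 dBi


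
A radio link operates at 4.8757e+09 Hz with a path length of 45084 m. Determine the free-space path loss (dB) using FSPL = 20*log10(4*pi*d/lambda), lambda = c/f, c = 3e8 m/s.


lambda = c / f = 3.0000e+08 / 4.8757e+09 = 0.06152963 m
FSPL = 20 * log10(4*pi*45084/0.06152963) = 139.3 dB

139.3 dB


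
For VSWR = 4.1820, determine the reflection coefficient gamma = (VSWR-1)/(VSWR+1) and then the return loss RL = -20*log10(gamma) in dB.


gamma = (4.1820 - 1) / (4.1820 + 1) = 0.6140486
RL = -20 * log10(0.6140486) = 4.236 dB

4.236 dB


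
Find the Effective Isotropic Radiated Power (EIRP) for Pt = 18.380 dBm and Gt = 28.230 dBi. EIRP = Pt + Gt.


EIRP = Pt + Gt = 18.380 + 28.230 = 46.61 dBm

46.61 dBm


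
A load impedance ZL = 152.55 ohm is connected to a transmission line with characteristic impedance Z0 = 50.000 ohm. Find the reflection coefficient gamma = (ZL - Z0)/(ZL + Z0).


gamma = (152.55 - 50.000) / (152.55 + 50.000) = 0.5063

0.5063


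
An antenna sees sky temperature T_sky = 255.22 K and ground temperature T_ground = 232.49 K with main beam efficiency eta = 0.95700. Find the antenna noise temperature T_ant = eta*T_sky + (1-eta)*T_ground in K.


T_ant = 0.95700 * 255.22 + (1 - 0.95700) * 232.49 = 254.2 K

254.2 K


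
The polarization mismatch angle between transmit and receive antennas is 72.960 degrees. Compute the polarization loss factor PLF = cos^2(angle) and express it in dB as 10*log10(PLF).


PLF_linear = cos^2(72.960 deg) = 0.08587201
PLF_dB = 10 * log10(0.08587201) = -10.66 dB

-10.66 dB


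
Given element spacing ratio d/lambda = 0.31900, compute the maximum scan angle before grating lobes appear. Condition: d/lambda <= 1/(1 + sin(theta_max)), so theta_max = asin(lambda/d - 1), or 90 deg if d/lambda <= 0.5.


lambda/d - 1 = 1/0.31900 - 1 = 2.134796 >= 1
d/lambda <= 0.5, so the array can scan to endfire without grating lobes: theta_max = 90 deg

90 deg


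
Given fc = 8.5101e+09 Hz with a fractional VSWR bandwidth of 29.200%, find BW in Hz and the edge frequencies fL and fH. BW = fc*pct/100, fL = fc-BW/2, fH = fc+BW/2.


BW = 8.5101e+09 * 29.200/100 = 2.484949e+09 Hz
fL = 8.5101e+09 - 2.484949e+09/2 = 7.268e+09 Hz
fH = 8.5101e+09 + 2.484949e+09/2 = 9.753e+09 Hz

BW=2.485e+09 Hz, fL=7.268e+09 Hz, fH=9.753e+09 Hz


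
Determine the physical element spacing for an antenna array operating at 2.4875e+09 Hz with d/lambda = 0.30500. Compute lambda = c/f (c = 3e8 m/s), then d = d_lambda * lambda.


lambda = c / f = 3.0000e+08 / 2.4875e+09 = 0.1206030 m
d = 0.30500 * 0.1206030 = 0.03678 m

0.03678 m


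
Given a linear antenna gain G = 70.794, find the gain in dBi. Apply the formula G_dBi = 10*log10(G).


G_dBi = 10 * log10(70.794) = 18.50 dBi

18.50 dBi


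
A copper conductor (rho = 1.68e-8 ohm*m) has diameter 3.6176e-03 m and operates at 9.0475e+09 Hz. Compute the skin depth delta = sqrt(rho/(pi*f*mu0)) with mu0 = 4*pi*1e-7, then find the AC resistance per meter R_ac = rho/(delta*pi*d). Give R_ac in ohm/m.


delta = sqrt(1.68e-8 / (pi * 9.0475e+09 * 4*pi*1e-7)) = 6.858205e-07 m
R_ac = 1.68e-8 / (6.858205e-07 * pi * 3.6176e-03) = 2.155 ohm/m

2.155 ohm/m


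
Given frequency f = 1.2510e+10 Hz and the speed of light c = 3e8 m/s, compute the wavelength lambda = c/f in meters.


lambda = c / f = 3.0000e+08 / 1.2510e+10 = 0.02398 m

0.02398 m


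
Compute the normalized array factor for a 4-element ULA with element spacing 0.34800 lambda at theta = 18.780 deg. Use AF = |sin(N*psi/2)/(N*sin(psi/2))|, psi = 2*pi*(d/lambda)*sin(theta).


psi = 2*pi*0.34800*sin(18.780 deg) = 0.7039270 rad
AF = |sin(4*0.7039270/2) / (4*sin(0.7039270/2))| = 0.7156

0.7156


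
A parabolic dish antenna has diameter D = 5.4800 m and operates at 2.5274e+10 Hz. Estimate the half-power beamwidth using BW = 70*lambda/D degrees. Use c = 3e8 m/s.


lambda = c / f = 3.0000e+08 / 2.5274e+10 = 0.01186991 m
BW = 70 * 0.01186991 / 5.4800 = 0.1516 deg

0.1516 deg


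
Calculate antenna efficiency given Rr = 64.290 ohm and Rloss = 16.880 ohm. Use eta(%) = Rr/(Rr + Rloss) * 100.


eta = 64.290 / (64.290 + 16.880) * 100 = 79.20%

79.20%


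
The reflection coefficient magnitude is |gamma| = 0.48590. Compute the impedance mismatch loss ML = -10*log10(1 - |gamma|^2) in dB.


ML = -10 * log10(1 - 0.48590^2) = -10 * log10(0.76390119) = 1.170 dB

1.170 dB


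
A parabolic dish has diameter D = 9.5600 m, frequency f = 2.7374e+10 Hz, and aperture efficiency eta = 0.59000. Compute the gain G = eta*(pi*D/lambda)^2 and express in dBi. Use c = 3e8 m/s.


lambda = c / f = 3.0000e+08 / 2.7374e+10 = 0.01095930 m
G_linear = 0.59000 * (pi * 9.5600 / 0.01095930)^2 = 4.431002e+06
G_dBi = 10 * log10(4.431002e+06) = 66.47 dBi

66.47 dBi


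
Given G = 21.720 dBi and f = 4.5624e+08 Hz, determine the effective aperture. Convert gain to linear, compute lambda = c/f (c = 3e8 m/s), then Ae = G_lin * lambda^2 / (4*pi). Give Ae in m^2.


lambda = c / f = 3.0000e+08 / 4.5624e+08 = 0.6575487 m
G_linear = 10^(21.720/10) = 148.5936
Ae = G_linear * lambda^2 / (4*pi) = 148.5936 * 0.6575487^2 / (4*pi) = 5.113 m^2

5.113 m^2


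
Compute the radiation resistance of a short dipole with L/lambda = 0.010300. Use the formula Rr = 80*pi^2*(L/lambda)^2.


Rr = 80 * pi^2 * (0.010300)^2 = 80 * 9.869604 * 1.060900e-04 = 0.08377 ohm

0.08377 ohm


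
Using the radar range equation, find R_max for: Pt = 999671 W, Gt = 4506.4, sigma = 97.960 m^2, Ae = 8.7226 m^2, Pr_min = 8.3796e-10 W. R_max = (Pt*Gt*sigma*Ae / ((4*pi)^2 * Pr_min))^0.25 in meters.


R^4 = 999671*4506.4*97.960*8.7226 / ((4*pi)^2 * 8.3796e-10) = 2.908965e+19
R_max = 2.908965e+19^0.25 = 73440 m

73440 m


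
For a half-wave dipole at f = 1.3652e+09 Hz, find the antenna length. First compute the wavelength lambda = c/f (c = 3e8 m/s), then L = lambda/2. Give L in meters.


lambda = c / f = 3.0000e+08 / 1.3652e+09 = 0.2197480 m
L = lambda / 2 = 0.2197480 / 2 = 0.1099 m

0.1099 m


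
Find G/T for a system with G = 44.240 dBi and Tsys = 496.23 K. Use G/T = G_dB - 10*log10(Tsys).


G/T = 44.240 - 10*log10(496.23) = 44.240 - 26.95683 = 17.28 dB/K

17.28 dB/K


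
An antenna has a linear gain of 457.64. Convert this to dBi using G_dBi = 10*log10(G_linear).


G_dBi = 10 * log10(457.64) = 26.61 dBi

26.61 dBi


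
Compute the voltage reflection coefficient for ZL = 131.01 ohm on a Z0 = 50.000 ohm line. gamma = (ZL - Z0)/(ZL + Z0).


gamma = (131.01 - 50.000) / (131.01 + 50.000) = 0.4475

0.4475


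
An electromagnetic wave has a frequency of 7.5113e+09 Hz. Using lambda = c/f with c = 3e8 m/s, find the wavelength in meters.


lambda = c / f = 3.0000e+08 / 7.5113e+09 = 0.03994 m

0.03994 m


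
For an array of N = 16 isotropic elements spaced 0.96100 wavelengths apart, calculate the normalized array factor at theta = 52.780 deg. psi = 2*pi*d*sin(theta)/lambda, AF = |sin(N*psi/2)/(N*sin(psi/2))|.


psi = 2*pi*0.96100*sin(52.780 deg) = 4.808285 rad
AF = |sin(16*4.808285/2) / (16*sin(4.808285/2))| = 0.06452

0.06452


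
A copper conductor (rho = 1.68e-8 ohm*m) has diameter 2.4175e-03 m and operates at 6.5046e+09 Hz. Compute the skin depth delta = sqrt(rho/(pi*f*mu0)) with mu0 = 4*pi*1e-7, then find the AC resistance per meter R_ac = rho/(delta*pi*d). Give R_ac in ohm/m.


delta = sqrt(1.68e-8 / (pi * 6.5046e+09 * 4*pi*1e-7)) = 8.088435e-07 m
R_ac = 1.68e-8 / (8.088435e-07 * pi * 2.4175e-03) = 2.735 ohm/m

2.735 ohm/m


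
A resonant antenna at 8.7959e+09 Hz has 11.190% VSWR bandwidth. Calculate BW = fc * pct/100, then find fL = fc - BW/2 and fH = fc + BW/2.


BW = 8.7959e+09 * 11.190/100 = 9.842612e+08 Hz
fL = 8.7959e+09 - 9.842612e+08/2 = 8.304e+09 Hz
fH = 8.7959e+09 + 9.842612e+08/2 = 9.288e+09 Hz

BW=9.843e+08 Hz, fL=8.304e+09 Hz, fH=9.288e+09 Hz


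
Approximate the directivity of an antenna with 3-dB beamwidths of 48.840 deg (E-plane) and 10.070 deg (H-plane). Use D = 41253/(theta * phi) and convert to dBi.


D_linear = 41253 / (48.840 * 10.070) = 83.87845
D_dBi = 10 * log10(83.87845) = 19.24 dBi

19.24 dBi


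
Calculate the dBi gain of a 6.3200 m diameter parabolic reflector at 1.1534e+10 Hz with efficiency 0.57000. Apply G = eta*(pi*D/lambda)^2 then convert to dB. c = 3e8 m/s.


lambda = c / f = 3.0000e+08 / 1.1534e+10 = 0.02601006 m
G_linear = 0.57000 * (pi * 6.3200 / 0.02601006)^2 = 332143.7
G_dBi = 10 * log10(332143.7) = 55.21 dBi

55.21 dBi


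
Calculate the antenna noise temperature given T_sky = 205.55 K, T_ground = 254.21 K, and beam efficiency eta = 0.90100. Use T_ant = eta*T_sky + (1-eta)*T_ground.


T_ant = 0.90100 * 205.55 + (1 - 0.90100) * 254.21 = 210.4 K

210.4 K


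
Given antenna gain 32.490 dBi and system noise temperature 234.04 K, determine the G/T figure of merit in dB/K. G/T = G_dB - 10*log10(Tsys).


G/T = 32.490 - 10*log10(234.04) = 32.490 - 23.69290 = 8.797 dB/K

8.797 dB/K


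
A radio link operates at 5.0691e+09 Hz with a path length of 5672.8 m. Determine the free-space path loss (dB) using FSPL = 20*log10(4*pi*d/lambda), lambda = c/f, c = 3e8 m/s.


lambda = c / f = 3.0000e+08 / 5.0691e+09 = 0.05918210 m
FSPL = 20 * log10(4*pi*5672.8/0.05918210) = 121.6 dB

121.6 dB


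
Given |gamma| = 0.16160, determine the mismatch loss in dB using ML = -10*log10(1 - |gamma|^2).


ML = -10 * log10(1 - 0.16160^2) = -10 * log10(0.97388544) = 0.1149 dB

0.1149 dB


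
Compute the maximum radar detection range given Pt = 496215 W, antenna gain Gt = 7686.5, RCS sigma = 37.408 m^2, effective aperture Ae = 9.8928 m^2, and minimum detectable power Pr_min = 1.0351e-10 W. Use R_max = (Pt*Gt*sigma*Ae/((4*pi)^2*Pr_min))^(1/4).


R^4 = 496215*7686.5*37.408*9.8928 / ((4*pi)^2 * 1.0351e-10) = 8.635355e+19
R_max = 8.635355e+19^0.25 = 96398 m

96398 m


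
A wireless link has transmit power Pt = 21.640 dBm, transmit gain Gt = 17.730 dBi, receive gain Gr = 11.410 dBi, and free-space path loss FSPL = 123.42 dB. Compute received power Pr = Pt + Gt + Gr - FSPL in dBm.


Pr = 21.640 + 17.730 + 11.410 - 123.42 = -72.64 dBm

-72.64 dBm


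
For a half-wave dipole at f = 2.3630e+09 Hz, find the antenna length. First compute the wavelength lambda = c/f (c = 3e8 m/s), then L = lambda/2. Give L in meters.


lambda = c / f = 3.0000e+08 / 2.3630e+09 = 0.1269573 m
L = lambda / 2 = 0.1269573 / 2 = 0.06348 m

0.06348 m


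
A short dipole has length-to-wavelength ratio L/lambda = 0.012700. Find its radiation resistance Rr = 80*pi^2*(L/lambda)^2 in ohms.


Rr = 80 * pi^2 * (0.012700)^2 = 80 * 9.869604 * 1.612900e-04 = 0.1273 ohm

0.1273 ohm


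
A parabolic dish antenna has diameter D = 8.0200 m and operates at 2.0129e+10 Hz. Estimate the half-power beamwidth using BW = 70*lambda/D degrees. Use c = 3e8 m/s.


lambda = c / f = 3.0000e+08 / 2.0129e+10 = 0.01490387 m
BW = 70 * 0.01490387 / 8.0200 = 0.1301 deg

0.1301 deg


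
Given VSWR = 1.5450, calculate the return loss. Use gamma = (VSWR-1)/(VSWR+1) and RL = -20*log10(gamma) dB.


gamma = (1.5450 - 1) / (1.5450 + 1) = 0.2141454
RL = -20 * log10(0.2141454) = 13.39 dB

13.39 dB


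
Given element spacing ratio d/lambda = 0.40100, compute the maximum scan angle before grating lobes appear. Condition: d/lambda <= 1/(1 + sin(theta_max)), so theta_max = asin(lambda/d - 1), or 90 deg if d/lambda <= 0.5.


lambda/d - 1 = 1/0.40100 - 1 = 1.493766 >= 1
d/lambda <= 0.5, so the array can scan to endfire without grating lobes: theta_max = 90 deg

90 deg


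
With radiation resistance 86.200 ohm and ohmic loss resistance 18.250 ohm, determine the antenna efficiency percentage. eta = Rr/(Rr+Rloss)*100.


eta = 86.200 / (86.200 + 18.250) * 100 = 82.53%

82.53%


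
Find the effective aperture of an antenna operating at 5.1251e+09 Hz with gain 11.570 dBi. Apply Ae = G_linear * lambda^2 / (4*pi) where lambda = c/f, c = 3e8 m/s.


lambda = c / f = 3.0000e+08 / 5.1251e+09 = 0.05853544 m
G_linear = 10^(11.570/10) = 14.35489
Ae = G_linear * lambda^2 / (4*pi) = 14.35489 * 0.05853544^2 / (4*pi) = 3.914e-03 m^2

3.914e-03 m^2


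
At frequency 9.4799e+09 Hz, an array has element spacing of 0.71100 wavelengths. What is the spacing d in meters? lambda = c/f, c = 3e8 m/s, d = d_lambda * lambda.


lambda = c / f = 3.0000e+08 / 9.4799e+09 = 0.03164590 m
d = 0.71100 * 0.03164590 = 0.02250 m

0.02250 m


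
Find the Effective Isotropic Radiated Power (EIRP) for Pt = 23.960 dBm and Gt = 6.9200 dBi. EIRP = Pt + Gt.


EIRP = Pt + Gt = 23.960 + 6.9200 = 30.88 dBm

30.88 dBm


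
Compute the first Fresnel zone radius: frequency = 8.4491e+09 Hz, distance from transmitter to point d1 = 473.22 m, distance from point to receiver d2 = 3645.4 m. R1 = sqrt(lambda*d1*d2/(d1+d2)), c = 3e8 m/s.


lambda = c / f = 3.0000e+08 / 8.4491e+09 = 0.03550674 m
R1 = sqrt(0.03550674 * 473.22 * 3645.4 / (473.22 + 3645.4)) = 3.856 m

3.856 m


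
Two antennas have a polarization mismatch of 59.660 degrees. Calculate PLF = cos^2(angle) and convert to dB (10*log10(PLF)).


PLF_linear = cos^2(59.660 deg) = 0.2551566
PLF_dB = 10 * log10(0.2551566) = -5.932 dB

-5.932 dB


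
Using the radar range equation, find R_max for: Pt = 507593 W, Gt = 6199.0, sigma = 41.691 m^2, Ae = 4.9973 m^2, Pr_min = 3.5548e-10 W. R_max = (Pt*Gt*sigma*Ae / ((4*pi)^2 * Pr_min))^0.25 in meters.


R^4 = 507593*6199.0*41.691*4.9973 / ((4*pi)^2 * 3.5548e-10) = 1.167831e+19
R_max = 1.167831e+19^0.25 = 58458 m

58458 m


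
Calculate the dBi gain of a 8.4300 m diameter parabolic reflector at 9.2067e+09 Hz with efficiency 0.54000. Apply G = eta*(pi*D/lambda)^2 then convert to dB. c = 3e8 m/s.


lambda = c / f = 3.0000e+08 / 9.2067e+09 = 0.03258497 m
G_linear = 0.54000 * (pi * 8.4300 / 0.03258497)^2 = 356708.9
G_dBi = 10 * log10(356708.9) = 55.52 dBi

55.52 dBi


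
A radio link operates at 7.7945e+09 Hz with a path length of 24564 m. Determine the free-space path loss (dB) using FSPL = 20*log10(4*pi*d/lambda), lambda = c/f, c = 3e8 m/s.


lambda = c / f = 3.0000e+08 / 7.7945e+09 = 0.03848868 m
FSPL = 20 * log10(4*pi*24564/0.03848868) = 138.1 dB

138.1 dB


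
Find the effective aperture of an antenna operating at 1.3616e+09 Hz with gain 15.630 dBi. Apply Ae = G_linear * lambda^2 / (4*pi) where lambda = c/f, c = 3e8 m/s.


lambda = c / f = 3.0000e+08 / 1.3616e+09 = 0.2203290 m
G_linear = 10^(15.630/10) = 36.55948
Ae = G_linear * lambda^2 / (4*pi) = 36.55948 * 0.2203290^2 / (4*pi) = 0.1412 m^2

0.1412 m^2


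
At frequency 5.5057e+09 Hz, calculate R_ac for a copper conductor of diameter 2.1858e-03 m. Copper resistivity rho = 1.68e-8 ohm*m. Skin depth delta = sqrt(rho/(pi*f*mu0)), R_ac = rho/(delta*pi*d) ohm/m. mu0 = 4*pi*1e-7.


delta = sqrt(1.68e-8 / (pi * 5.5057e+09 * 4*pi*1e-7)) = 8.791612e-07 m
R_ac = 1.68e-8 / (8.791612e-07 * pi * 2.1858e-03) = 2.783 ohm/m

2.783 ohm/m


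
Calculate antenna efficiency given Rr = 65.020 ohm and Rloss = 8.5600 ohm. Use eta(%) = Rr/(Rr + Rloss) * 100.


eta = 65.020 / (65.020 + 8.5600) * 100 = 88.37%

88.37%


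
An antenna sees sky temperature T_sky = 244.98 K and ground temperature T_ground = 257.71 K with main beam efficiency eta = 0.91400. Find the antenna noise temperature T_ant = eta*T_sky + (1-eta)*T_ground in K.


T_ant = 0.91400 * 244.98 + (1 - 0.91400) * 257.71 = 246.1 K

246.1 K


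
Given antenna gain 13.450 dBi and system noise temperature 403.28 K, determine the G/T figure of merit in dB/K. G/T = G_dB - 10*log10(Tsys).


G/T = 13.450 - 10*log10(403.28) = 13.450 - 26.05607 = -12.61 dB/K

-12.61 dB/K


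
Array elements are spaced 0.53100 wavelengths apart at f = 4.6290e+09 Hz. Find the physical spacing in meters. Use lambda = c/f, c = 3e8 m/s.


lambda = c / f = 3.0000e+08 / 4.6290e+09 = 0.06480881 m
d = 0.53100 * 0.06480881 = 0.03441 m

0.03441 m


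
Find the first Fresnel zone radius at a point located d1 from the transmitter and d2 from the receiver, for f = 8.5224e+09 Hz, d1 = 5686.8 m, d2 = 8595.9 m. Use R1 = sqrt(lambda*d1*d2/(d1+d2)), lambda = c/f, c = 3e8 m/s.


lambda = c / f = 3.0000e+08 / 8.5224e+09 = 0.03520135 m
R1 = sqrt(0.03520135 * 5686.8 * 8595.9 / (5686.8 + 8595.9)) = 10.98 m

10.98 m


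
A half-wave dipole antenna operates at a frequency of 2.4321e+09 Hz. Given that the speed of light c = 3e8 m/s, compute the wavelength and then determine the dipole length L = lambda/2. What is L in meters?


lambda = c / f = 3.0000e+08 / 2.4321e+09 = 0.1233502 m
L = lambda / 2 = 0.1233502 / 2 = 0.06168 m

0.06168 m


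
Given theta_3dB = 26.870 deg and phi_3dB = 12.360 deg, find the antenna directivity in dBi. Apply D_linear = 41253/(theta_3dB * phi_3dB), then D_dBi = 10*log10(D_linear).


D_linear = 41253 / (26.870 * 12.360) = 124.2137
D_dBi = 10 * log10(124.2137) = 20.94 dBi

20.94 dBi


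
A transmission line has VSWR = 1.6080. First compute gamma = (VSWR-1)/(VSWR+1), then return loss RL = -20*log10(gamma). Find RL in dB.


gamma = (1.6080 - 1) / (1.6080 + 1) = 0.2331288
RL = -20 * log10(0.2331288) = 12.65 dB

12.65 dB


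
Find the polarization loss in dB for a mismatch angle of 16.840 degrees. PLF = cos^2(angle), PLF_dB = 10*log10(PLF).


PLF_linear = cos^2(16.840 deg) = 0.9160739
PLF_dB = 10 * log10(0.9160739) = -0.3807 dB

-0.3807 dB


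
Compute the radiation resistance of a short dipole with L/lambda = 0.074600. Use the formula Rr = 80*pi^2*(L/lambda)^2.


Rr = 80 * pi^2 * (0.074600)^2 = 80 * 9.869604 * 5.565160e-03 = 4.394 ohm

4.394 ohm


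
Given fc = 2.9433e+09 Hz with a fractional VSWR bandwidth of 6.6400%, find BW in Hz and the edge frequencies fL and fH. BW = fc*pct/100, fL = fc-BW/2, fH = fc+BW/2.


BW = 2.9433e+09 * 6.6400/100 = 1.954351e+08 Hz
fL = 2.9433e+09 - 1.954351e+08/2 = 2.846e+09 Hz
fH = 2.9433e+09 + 1.954351e+08/2 = 3.041e+09 Hz

BW=1.954e+08 Hz, fL=2.846e+09 Hz, fH=3.041e+09 Hz


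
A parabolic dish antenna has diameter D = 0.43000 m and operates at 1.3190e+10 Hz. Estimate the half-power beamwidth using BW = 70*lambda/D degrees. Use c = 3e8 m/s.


lambda = c / f = 3.0000e+08 / 1.3190e+10 = 0.02274450 m
BW = 70 * 0.02274450 / 0.43000 = 3.703 deg

3.703 deg


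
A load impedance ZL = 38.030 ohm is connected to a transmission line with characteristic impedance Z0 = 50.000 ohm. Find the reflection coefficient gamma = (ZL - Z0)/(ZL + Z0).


gamma = (38.030 - 50.000) / (38.030 + 50.000) = -0.1360

-0.1360


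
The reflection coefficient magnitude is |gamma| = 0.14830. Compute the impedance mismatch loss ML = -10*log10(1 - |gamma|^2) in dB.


ML = -10 * log10(1 - 0.14830^2) = -10 * log10(0.97800711) = 0.09658 dB

0.09658 dB


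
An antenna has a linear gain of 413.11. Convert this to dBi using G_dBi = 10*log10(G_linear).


G_dBi = 10 * log10(413.11) = 26.16 dBi

26.16 dBi


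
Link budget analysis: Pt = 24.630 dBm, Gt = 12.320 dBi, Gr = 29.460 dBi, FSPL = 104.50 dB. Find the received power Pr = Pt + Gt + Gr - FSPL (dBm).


Pr = 24.630 + 12.320 + 29.460 - 104.50 = -38.09 dBm

-38.09 dBm


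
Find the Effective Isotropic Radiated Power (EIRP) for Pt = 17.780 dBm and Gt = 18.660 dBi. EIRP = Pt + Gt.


EIRP = Pt + Gt = 17.780 + 18.660 = 36.44 dBm

36.44 dBm


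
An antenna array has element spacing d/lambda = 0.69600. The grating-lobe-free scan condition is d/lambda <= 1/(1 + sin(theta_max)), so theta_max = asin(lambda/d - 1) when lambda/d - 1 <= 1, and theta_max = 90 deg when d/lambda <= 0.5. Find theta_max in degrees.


lambda/d - 1 = 1/0.69600 - 1 = 0.4367816
theta_max = asin(0.4367816) = 25.90 deg

25.90 deg


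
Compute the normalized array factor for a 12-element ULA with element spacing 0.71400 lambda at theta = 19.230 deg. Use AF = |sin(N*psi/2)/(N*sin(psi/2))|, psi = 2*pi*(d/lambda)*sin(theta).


psi = 2*pi*0.71400*sin(19.230 deg) = 1.477578 rad
AF = |sin(12*1.477578/2) / (12*sin(1.477578/2))| = 0.06566

0.06566


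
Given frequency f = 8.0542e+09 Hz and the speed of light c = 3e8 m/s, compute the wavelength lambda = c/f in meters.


lambda = c / f = 3.0000e+08 / 8.0542e+09 = 0.03725 m

0.03725 m


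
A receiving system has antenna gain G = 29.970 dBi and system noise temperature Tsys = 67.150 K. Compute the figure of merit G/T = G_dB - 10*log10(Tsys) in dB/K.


G/T = 29.970 - 10*log10(67.150) = 29.970 - 18.27046 = 11.70 dB/K

11.70 dB/K


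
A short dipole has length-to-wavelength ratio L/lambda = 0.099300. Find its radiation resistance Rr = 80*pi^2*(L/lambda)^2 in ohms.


Rr = 80 * pi^2 * (0.099300)^2 = 80 * 9.869604 * 9.860490e-03 = 7.786 ohm

7.786 ohm


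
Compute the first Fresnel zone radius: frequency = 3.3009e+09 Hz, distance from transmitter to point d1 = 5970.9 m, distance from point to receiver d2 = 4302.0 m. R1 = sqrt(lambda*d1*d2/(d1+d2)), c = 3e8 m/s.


lambda = c / f = 3.0000e+08 / 3.3009e+09 = 0.09088430 m
R1 = sqrt(0.09088430 * 5970.9 * 4302.0 / (5970.9 + 4302.0)) = 15.07 m

15.07 m


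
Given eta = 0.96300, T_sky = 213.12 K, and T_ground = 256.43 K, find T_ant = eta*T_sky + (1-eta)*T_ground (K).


T_ant = 0.96300 * 213.12 + (1 - 0.96300) * 256.43 = 214.7 K

214.7 K


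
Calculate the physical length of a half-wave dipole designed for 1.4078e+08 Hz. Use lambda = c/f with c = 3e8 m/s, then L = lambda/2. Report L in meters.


lambda = c / f = 3.0000e+08 / 1.4078e+08 = 2.130985 m
L = lambda / 2 = 2.130985 / 2 = 1.065 m

1.065 m


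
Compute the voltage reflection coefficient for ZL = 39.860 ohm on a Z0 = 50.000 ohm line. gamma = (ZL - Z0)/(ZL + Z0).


gamma = (39.860 - 50.000) / (39.860 + 50.000) = -0.1128

-0.1128


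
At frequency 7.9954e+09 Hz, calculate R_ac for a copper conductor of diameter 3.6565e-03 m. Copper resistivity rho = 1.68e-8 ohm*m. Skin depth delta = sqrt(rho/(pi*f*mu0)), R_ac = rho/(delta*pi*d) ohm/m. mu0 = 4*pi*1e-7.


delta = sqrt(1.68e-8 / (pi * 7.9954e+09 * 4*pi*1e-7)) = 7.295493e-07 m
R_ac = 1.68e-8 / (7.295493e-07 * pi * 3.6565e-03) = 2.005 ohm/m

2.005 ohm/m


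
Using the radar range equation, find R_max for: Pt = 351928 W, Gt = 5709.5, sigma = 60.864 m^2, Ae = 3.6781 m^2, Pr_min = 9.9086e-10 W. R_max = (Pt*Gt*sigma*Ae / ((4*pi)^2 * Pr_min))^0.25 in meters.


R^4 = 351928*5709.5*60.864*3.6781 / ((4*pi)^2 * 9.9086e-10) = 2.874775e+18
R_max = 2.874775e+18^0.25 = 41177 m

41177 m


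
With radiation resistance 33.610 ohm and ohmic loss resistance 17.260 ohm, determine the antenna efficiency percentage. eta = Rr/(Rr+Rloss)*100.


eta = 33.610 / (33.610 + 17.260) * 100 = 66.07%

66.07%


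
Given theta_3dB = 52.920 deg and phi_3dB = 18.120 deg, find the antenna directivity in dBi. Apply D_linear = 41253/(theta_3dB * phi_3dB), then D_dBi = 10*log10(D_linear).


D_linear = 41253 / (52.920 * 18.120) = 43.02070
D_dBi = 10 * log10(43.02070) = 16.34 dBi

16.34 dBi


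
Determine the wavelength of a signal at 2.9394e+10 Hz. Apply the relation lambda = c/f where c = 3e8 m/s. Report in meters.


lambda = c / f = 3.0000e+08 / 2.9394e+10 = 0.01021 m

0.01021 m


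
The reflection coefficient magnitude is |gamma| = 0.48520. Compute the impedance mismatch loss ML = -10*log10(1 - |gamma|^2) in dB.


ML = -10 * log10(1 - 0.48520^2) = -10 * log10(0.76458096) = 1.166 dB

1.166 dB


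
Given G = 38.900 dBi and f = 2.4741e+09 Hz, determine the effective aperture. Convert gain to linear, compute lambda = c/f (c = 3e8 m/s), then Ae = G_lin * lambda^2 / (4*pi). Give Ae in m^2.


lambda = c / f = 3.0000e+08 / 2.4741e+09 = 0.1212562 m
G_linear = 10^(38.900/10) = 7762.471
Ae = G_linear * lambda^2 / (4*pi) = 7762.471 * 0.1212562^2 / (4*pi) = 9.082 m^2

9.082 m^2


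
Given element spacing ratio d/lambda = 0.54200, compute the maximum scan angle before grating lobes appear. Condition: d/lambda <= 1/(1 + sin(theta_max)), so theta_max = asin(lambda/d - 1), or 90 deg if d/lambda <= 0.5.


lambda/d - 1 = 1/0.54200 - 1 = 0.8450185
theta_max = asin(0.8450185) = 57.67 deg

57.67 deg


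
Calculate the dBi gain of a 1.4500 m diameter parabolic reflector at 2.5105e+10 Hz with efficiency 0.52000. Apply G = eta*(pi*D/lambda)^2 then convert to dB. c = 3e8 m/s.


lambda = c / f = 3.0000e+08 / 2.5105e+10 = 0.01194981 m
G_linear = 0.52000 * (pi * 1.4500 / 0.01194981)^2 = 75564.37
G_dBi = 10 * log10(75564.37) = 48.78 dBi

48.78 dBi


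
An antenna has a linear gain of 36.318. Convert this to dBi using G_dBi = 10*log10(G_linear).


G_dBi = 10 * log10(36.318) = 15.60 dBi

15.60 dBi


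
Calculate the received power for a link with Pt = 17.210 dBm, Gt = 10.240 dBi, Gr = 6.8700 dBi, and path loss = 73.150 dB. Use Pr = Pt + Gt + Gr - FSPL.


Pr = 17.210 + 10.240 + 6.8700 - 73.150 = -38.83 dBm

-38.83 dBm


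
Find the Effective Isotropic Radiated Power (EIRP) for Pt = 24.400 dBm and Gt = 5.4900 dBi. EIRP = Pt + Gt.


EIRP = Pt + Gt = 24.400 + 5.4900 = 29.89 dBm

29.89 dBm


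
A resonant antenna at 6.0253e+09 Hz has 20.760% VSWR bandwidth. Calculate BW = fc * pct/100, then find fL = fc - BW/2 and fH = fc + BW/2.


BW = 6.0253e+09 * 20.760/100 = 1.250852e+09 Hz
fL = 6.0253e+09 - 1.250852e+09/2 = 5.400e+09 Hz
fH = 6.0253e+09 + 1.250852e+09/2 = 6.651e+09 Hz

BW=1.251e+09 Hz, fL=5.400e+09 Hz, fH=6.651e+09 Hz


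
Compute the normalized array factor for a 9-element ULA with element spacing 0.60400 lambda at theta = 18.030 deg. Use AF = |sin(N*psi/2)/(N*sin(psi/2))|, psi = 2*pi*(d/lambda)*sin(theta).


psi = 2*pi*0.60400*sin(18.030 deg) = 1.174623 rad
AF = |sin(9*1.174623/2) / (9*sin(1.174623/2))| = 0.1684

0.1684


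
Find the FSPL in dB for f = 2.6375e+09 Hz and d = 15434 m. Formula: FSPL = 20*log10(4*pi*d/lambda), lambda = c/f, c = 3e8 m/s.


lambda = c / f = 3.0000e+08 / 2.6375e+09 = 0.1137441 m
FSPL = 20 * log10(4*pi*15434/0.1137441) = 124.6 dB

124.6 dB


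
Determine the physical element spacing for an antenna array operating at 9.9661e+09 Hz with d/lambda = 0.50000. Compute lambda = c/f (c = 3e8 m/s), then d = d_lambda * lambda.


lambda = c / f = 3.0000e+08 / 9.9661e+09 = 0.03010205 m
d = 0.50000 * 0.03010205 = 0.01505 m

0.01505 m


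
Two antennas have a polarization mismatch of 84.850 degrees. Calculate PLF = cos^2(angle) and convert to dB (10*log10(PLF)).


PLF_linear = cos^2(84.850 deg) = 8.057481e-03
PLF_dB = 10 * log10(8.057481e-03) = -20.94 dB

-20.94 dB


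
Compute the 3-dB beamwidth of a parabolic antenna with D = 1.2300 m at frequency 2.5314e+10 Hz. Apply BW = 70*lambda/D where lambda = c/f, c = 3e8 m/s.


lambda = c / f = 3.0000e+08 / 2.5314e+10 = 0.01185115 m
BW = 70 * 0.01185115 / 1.2300 = 0.6745 deg

0.6745 deg


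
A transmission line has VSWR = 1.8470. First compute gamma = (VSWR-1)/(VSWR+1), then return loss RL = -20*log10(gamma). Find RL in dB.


gamma = (1.8470 - 1) / (1.8470 + 1) = 0.2975061
RL = -20 * log10(0.2975061) = 10.53 dB

10.53 dB


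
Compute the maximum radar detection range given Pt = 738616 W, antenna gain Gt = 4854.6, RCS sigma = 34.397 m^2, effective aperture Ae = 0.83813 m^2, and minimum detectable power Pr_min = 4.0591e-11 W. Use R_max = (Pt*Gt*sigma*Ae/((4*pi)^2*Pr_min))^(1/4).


R^4 = 738616*4854.6*34.397*0.83813 / ((4*pi)^2 * 4.0591e-11) = 1.612704e+19
R_max = 1.612704e+19^0.25 = 63371 m

63371 m


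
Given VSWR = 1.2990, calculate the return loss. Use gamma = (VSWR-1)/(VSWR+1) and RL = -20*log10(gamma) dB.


gamma = (1.2990 - 1) / (1.2990 + 1) = 0.1300565
RL = -20 * log10(0.1300565) = 17.72 dB

17.72 dB


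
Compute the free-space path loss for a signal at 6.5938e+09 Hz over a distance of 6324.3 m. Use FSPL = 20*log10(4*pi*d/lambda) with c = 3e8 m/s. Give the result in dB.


lambda = c / f = 3.0000e+08 / 6.5938e+09 = 0.04549729 m
FSPL = 20 * log10(4*pi*6324.3/0.04549729) = 124.8 dB

124.8 dB


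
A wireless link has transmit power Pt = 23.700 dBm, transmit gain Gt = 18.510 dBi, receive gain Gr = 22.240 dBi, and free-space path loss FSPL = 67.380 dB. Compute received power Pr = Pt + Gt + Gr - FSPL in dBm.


Pr = 23.700 + 18.510 + 22.240 - 67.380 = -2.93 dBm

-2.93 dBm


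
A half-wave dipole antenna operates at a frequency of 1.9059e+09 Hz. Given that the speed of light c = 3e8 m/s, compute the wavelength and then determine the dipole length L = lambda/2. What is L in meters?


lambda = c / f = 3.0000e+08 / 1.9059e+09 = 0.1574059 m
L = lambda / 2 = 0.1574059 / 2 = 0.07870 m

0.07870 m


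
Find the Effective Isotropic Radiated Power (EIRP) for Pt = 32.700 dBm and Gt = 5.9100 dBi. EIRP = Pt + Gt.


EIRP = Pt + Gt = 32.700 + 5.9100 = 38.61 dBm

38.61 dBm


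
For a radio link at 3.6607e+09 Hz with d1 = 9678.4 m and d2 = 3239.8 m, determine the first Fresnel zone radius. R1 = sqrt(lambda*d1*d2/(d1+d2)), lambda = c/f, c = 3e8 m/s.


lambda = c / f = 3.0000e+08 / 3.6607e+09 = 0.08195154 m
R1 = sqrt(0.08195154 * 9678.4 * 3239.8 / (9678.4 + 3239.8)) = 14.10 m

14.10 m


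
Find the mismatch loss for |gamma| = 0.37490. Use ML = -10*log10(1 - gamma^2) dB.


ML = -10 * log10(1 - 0.37490^2) = -10 * log10(0.85944999) = 0.6578 dB

0.6578 dB


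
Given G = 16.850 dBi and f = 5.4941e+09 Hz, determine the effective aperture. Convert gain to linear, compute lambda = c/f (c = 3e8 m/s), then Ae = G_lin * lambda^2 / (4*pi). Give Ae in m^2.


lambda = c / f = 3.0000e+08 / 5.4941e+09 = 0.05460403 m
G_linear = 10^(16.850/10) = 48.41724
Ae = G_linear * lambda^2 / (4*pi) = 48.41724 * 0.05460403^2 / (4*pi) = 0.01149 m^2

0.01149 m^2


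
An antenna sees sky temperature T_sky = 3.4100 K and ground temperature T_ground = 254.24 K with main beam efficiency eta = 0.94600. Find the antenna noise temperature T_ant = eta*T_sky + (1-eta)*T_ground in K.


T_ant = 0.94600 * 3.4100 + (1 - 0.94600) * 254.24 = 16.95 K

16.95 K


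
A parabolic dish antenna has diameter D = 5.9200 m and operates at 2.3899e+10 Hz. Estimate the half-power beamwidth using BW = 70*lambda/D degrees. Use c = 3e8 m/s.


lambda = c / f = 3.0000e+08 / 2.3899e+10 = 0.01255283 m
BW = 70 * 0.01255283 / 5.9200 = 0.1484 deg

0.1484 deg


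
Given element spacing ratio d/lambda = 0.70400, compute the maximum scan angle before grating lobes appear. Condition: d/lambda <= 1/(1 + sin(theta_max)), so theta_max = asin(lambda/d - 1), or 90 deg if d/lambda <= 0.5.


lambda/d - 1 = 1/0.70400 - 1 = 0.4204545
theta_max = asin(0.4204545) = 24.86 deg

24.86 deg


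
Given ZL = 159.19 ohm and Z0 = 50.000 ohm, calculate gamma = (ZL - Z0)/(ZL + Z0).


gamma = (159.19 - 50.000) / (159.19 + 50.000) = 0.5220

0.5220


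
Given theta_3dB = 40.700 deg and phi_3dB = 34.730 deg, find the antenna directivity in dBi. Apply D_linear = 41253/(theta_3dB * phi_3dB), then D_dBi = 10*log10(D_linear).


D_linear = 41253 / (40.700 * 34.730) = 29.18477
D_dBi = 10 * log10(29.18477) = 14.65 dBi

14.65 dBi


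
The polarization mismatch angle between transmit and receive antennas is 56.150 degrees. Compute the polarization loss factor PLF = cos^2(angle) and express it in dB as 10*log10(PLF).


PLF_linear = cos^2(56.150 deg) = 0.3102719
PLF_dB = 10 * log10(0.3102719) = -5.083 dB

-5.083 dB


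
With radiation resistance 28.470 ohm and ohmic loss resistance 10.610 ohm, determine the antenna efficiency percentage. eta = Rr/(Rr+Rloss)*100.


eta = 28.470 / (28.470 + 10.610) * 100 = 72.85%

72.85%


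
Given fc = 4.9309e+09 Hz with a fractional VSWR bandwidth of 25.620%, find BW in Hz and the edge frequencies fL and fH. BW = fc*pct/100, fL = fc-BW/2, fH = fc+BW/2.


BW = 4.9309e+09 * 25.620/100 = 1.263297e+09 Hz
fL = 4.9309e+09 - 1.263297e+09/2 = 4.299e+09 Hz
fH = 4.9309e+09 + 1.263297e+09/2 = 5.563e+09 Hz

BW=1.263e+09 Hz, fL=4.299e+09 Hz, fH=5.563e+09 Hz


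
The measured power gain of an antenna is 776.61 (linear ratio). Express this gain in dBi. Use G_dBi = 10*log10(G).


G_dBi = 10 * log10(776.61) = 28.90 dBi

28.90 dBi


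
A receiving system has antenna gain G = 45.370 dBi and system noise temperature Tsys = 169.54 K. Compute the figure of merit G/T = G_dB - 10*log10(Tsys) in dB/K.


G/T = 45.370 - 10*log10(169.54) = 45.370 - 22.29272 = 23.08 dB/K

23.08 dB/K


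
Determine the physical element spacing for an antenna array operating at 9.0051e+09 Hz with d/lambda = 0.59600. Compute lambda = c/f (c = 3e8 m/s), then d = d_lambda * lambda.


lambda = c / f = 3.0000e+08 / 9.0051e+09 = 0.03331446 m
d = 0.59600 * 0.03331446 = 0.01986 m

0.01986 m


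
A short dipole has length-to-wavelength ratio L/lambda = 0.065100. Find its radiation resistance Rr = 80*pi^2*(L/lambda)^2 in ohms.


Rr = 80 * pi^2 * (0.065100)^2 = 80 * 9.869604 * 4.238010e-03 = 3.346 ohm

3.346 ohm


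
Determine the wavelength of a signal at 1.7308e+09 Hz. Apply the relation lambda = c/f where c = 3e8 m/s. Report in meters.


lambda = c / f = 3.0000e+08 / 1.7308e+09 = 0.1733 m

0.1733 m


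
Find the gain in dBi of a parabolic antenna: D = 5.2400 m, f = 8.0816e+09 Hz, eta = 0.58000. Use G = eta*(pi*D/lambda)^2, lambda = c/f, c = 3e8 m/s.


lambda = c / f = 3.0000e+08 / 8.0816e+09 = 0.03712136 m
G_linear = 0.58000 * (pi * 5.2400 / 0.03712136)^2 = 114062.4
G_dBi = 10 * log10(114062.4) = 50.57 dBi

50.57 dBi


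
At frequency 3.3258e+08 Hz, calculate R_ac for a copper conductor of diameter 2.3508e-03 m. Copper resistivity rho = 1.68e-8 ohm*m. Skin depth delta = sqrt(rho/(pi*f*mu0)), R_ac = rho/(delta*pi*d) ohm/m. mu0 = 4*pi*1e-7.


delta = sqrt(1.68e-8 / (pi * 3.3258e+08 * 4*pi*1e-7)) = 3.577064e-06 m
R_ac = 1.68e-8 / (3.577064e-06 * pi * 2.3508e-03) = 0.6359 ohm/m

0.6359 ohm/m


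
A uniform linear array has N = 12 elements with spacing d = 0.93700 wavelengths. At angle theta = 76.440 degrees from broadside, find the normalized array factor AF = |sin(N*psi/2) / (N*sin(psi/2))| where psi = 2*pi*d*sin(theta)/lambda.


psi = 2*pi*0.93700*sin(76.440 deg) = 5.723234 rad
AF = |sin(12*5.723234/2) / (12*sin(5.723234/2))| = 0.06526

0.06526
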